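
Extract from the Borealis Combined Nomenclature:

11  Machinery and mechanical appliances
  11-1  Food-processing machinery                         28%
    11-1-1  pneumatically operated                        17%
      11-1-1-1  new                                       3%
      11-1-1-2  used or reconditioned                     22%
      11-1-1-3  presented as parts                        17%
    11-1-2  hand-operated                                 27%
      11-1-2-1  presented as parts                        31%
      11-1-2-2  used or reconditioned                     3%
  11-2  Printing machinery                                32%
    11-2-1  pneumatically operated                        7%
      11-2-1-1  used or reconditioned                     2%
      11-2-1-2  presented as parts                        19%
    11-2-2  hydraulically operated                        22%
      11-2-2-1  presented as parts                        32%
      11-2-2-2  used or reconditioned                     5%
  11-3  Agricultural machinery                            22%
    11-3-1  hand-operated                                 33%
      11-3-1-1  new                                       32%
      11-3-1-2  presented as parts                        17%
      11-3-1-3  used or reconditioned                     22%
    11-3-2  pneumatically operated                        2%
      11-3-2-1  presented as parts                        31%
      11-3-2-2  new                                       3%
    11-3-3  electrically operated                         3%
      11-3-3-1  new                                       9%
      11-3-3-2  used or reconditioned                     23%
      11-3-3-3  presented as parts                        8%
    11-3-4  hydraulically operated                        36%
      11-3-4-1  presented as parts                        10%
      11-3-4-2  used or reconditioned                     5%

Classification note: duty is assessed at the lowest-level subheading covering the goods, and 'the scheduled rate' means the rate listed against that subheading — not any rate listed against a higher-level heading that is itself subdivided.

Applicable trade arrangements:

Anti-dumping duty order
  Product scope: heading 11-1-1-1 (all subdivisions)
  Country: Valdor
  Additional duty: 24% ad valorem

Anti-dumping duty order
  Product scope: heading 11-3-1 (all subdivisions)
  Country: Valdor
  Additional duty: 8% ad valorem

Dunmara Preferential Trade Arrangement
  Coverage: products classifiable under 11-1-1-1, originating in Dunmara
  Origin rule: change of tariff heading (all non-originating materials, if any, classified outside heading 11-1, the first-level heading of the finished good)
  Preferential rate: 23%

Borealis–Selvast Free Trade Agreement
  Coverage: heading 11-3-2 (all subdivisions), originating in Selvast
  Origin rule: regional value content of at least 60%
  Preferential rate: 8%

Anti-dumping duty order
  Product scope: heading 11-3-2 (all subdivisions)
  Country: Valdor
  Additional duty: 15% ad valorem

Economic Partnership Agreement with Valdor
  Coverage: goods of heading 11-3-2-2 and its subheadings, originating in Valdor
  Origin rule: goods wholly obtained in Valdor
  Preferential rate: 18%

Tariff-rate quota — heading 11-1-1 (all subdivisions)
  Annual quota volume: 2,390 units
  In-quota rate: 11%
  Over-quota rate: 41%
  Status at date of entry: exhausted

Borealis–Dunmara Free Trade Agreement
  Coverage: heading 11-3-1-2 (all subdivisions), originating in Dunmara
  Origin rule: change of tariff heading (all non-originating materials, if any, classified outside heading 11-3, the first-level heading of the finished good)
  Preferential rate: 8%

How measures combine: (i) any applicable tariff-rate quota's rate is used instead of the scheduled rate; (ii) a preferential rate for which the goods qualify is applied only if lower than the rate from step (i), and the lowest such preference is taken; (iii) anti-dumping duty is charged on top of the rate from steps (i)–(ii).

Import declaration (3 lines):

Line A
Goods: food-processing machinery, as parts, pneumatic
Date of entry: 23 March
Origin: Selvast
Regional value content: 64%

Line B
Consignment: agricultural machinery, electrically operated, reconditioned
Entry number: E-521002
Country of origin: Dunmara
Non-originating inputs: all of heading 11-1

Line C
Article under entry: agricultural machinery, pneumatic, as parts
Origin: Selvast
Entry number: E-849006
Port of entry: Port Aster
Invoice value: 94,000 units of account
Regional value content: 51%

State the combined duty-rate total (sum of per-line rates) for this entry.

Line A: food-processing → 11-1; pneumatic → 11-1-1; as parts → 11-1-1-3. Scheduled 17%. quota on 11-1-1 exhausted → over-quota 41%; Selvast agreement on 11-3-2: 11-1-1-3 not covered. → 41%.
Line B: agricultural → 11-3; electrically operated → 11-3-3; reconditioned → 11-3-3-2. Scheduled 23%. Dunmara agreement on 11-1-1-1: 11-3-3-2 not covered; Dunmara agreement on 11-3-1-2: 11-3-3-2 not covered. → 23%.
Line C: agricultural → 11-3; pneumatic → 11-3-2; as parts → 11-3-2-1. Scheduled 31%. Selvast agreement on 11-3-2: RVC < 60%. → 31%.
Sum: 41% + 23% + 31% = 95%.

95%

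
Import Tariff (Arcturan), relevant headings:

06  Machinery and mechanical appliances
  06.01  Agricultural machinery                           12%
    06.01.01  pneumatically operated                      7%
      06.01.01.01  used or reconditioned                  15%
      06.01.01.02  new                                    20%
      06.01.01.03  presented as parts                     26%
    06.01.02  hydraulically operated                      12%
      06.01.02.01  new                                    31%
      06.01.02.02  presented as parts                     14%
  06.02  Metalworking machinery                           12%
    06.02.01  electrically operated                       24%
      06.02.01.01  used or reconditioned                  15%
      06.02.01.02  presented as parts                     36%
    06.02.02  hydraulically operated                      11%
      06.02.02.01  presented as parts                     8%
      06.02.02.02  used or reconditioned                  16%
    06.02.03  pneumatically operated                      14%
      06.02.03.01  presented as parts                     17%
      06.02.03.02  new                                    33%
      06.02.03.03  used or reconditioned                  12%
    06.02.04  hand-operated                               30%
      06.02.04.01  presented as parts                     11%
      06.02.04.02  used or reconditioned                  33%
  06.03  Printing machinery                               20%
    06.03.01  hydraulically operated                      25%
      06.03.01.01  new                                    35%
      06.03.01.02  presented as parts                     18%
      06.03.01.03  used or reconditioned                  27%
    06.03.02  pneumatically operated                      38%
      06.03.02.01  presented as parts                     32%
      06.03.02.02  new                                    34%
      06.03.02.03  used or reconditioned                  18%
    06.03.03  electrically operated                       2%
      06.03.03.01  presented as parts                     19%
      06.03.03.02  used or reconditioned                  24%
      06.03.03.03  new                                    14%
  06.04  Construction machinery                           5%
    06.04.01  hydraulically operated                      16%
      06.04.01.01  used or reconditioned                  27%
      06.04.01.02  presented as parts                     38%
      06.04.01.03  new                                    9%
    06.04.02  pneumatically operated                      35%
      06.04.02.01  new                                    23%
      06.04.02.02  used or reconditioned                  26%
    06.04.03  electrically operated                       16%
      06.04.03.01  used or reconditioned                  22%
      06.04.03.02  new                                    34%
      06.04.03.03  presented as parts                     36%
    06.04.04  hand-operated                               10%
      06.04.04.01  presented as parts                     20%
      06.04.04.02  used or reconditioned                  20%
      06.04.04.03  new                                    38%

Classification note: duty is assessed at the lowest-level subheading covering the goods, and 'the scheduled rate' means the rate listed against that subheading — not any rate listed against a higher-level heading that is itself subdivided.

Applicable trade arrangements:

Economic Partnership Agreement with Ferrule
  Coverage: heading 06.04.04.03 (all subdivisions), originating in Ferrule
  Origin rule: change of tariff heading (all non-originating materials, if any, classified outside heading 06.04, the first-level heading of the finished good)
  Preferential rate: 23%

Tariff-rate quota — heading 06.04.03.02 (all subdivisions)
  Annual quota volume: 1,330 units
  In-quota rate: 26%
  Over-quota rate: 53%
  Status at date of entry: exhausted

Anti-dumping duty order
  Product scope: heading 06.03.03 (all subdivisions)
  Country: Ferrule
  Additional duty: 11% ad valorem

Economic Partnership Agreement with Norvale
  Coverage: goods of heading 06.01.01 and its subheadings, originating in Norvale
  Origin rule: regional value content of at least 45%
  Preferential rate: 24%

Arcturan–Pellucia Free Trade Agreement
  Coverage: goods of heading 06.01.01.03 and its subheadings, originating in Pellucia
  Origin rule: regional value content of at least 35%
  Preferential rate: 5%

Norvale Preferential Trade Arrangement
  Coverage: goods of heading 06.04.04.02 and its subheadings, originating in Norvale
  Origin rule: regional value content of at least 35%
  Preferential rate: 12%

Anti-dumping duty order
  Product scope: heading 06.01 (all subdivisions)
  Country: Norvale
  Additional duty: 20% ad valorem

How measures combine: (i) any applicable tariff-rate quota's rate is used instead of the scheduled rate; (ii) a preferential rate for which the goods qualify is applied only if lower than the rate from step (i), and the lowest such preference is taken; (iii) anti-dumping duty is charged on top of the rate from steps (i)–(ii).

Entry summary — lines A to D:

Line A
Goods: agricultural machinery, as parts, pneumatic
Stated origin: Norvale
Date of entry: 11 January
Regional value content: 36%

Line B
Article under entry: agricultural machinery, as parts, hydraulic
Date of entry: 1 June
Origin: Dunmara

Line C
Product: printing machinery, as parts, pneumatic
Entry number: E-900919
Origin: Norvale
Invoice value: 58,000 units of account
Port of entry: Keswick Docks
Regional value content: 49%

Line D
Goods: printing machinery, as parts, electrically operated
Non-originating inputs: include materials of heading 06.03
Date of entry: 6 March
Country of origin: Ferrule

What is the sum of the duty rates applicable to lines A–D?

Line A: agricultural → 06.01; pneumatic → 06.01.01; as parts → 06.01.01.03. Scheduled 26%. Norvale agreement on 06.01.01: RVC < 45%; Norvale agreement on 06.04.04.02: 06.01.01.03 not covered; anti-dumping (Norvale, 06.01): +20%; total 26% + 20% = 46%. → 46%.
Line B: agricultural → 06.01; hydraulic → 06.01.02; as parts → 06.01.02.02. Scheduled 14%. No special measure applies. → 14%.
Line C: printing → 06.03; pneumatic → 06.03.02; as parts → 06.03.02.01. Scheduled 32%. Norvale agreement on 06.01.01: 06.03.02.01 not covered; Norvale agreement on 06.04.04.02: 06.03.02.01 not covered. → 32%.
Line D: printing → 06.03; electrically operated → 06.03.03; as parts → 06.03.03.01. Scheduled 19%. Ferrule agreement on 06.04.04.03: 06.03.03.01 not covered; anti-dumping (Ferrule, 06.03.03): +11%; total 19% + 11% = 30%. → 30%.
Sum: 46% + 14% + 32% + 30% = 122%.

122%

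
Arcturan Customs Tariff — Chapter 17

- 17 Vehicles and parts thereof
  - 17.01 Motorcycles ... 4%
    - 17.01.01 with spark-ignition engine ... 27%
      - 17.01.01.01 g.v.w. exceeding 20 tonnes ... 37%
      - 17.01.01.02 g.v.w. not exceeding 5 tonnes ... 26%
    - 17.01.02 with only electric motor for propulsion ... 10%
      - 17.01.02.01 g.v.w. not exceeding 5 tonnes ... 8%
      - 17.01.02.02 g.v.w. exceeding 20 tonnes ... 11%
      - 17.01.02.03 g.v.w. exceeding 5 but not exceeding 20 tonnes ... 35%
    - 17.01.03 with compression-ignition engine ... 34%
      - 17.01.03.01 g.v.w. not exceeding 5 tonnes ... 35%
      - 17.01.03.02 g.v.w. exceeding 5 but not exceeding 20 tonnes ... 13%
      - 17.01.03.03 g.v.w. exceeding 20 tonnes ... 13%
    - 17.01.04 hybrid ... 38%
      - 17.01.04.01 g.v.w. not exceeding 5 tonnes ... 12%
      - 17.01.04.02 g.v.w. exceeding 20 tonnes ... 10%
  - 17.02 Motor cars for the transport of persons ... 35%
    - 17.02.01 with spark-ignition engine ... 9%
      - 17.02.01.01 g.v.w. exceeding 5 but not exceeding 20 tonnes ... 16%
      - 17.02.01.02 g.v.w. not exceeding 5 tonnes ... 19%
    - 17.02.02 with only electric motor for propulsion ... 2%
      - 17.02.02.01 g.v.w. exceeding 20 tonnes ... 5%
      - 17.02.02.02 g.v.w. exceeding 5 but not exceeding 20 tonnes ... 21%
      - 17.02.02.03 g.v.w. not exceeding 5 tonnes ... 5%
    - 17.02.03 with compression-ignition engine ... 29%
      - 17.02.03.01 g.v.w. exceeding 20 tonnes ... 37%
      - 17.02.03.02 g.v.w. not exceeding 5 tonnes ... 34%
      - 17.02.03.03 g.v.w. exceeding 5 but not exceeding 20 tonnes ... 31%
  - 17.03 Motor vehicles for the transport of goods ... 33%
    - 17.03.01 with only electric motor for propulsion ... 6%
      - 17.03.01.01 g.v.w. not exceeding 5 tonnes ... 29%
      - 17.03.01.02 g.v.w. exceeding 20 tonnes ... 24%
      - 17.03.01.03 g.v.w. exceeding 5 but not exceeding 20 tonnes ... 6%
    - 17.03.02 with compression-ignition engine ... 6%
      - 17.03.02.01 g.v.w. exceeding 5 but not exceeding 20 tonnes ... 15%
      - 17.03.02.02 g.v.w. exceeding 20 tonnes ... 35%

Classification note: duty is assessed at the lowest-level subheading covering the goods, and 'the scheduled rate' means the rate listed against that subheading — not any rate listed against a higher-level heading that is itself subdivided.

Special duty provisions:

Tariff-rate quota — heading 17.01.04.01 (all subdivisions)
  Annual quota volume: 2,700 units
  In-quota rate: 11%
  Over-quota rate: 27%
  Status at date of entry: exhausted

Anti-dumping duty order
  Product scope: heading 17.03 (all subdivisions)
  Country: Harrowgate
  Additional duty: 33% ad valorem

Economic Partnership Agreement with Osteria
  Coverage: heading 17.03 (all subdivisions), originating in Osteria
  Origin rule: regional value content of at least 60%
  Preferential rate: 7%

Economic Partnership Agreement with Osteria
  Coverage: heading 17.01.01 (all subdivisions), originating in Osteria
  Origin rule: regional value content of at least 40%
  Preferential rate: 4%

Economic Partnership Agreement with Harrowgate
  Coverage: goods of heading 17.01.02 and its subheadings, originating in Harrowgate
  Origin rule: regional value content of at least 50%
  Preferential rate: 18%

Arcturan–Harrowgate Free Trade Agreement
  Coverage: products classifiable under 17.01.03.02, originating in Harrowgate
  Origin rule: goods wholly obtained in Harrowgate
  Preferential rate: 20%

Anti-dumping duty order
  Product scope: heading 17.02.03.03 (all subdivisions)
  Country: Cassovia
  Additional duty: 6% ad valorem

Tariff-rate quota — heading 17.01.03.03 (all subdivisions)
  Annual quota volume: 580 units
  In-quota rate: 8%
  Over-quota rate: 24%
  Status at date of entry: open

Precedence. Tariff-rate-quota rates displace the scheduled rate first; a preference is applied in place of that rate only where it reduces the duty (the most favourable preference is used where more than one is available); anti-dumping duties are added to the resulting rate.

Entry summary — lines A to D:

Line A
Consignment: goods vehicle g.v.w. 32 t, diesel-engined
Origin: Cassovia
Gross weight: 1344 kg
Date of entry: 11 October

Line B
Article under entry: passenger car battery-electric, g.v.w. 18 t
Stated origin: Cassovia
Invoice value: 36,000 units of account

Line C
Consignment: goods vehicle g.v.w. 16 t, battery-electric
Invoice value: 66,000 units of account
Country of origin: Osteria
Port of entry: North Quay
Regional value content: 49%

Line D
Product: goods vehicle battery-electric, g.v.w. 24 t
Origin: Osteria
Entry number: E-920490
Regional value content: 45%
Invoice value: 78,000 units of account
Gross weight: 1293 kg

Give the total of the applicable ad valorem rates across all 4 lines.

Line A: goods vehicle → 17.03; diesel-engined → 17.03.02; g.v.w. 32 t → 17.03.02.02. Scheduled 35%. No special measure applies. → 35%.
Line B: passenger car → 17.02; battery-electric → 17.02.02; g.v.w. 18 t → 17.02.02.02. Scheduled 21%. No special measure applies. → 21%.
Line C: goods vehicle → 17.03; battery-electric → 17.03.01; g.v.w. 16 t → 17.03.01.03. Scheduled 6%. Osteria agreement on 17.03: RVC < 60%; Osteria agreement on 17.01.01: 17.03.01.03 not covered. → 6%.
Line D: goods vehicle → 17.03; battery-electric → 17.03.01; g.v.w. 24 t → 17.03.01.02. Scheduled 24%. Osteria agreement on 17.03: RVC < 60%; Osteria agreement on 17.01.01: 17.03.01.02 not covered. → 24%.
Sum: 35% + 21% + 6% + 24% = 86%.

86%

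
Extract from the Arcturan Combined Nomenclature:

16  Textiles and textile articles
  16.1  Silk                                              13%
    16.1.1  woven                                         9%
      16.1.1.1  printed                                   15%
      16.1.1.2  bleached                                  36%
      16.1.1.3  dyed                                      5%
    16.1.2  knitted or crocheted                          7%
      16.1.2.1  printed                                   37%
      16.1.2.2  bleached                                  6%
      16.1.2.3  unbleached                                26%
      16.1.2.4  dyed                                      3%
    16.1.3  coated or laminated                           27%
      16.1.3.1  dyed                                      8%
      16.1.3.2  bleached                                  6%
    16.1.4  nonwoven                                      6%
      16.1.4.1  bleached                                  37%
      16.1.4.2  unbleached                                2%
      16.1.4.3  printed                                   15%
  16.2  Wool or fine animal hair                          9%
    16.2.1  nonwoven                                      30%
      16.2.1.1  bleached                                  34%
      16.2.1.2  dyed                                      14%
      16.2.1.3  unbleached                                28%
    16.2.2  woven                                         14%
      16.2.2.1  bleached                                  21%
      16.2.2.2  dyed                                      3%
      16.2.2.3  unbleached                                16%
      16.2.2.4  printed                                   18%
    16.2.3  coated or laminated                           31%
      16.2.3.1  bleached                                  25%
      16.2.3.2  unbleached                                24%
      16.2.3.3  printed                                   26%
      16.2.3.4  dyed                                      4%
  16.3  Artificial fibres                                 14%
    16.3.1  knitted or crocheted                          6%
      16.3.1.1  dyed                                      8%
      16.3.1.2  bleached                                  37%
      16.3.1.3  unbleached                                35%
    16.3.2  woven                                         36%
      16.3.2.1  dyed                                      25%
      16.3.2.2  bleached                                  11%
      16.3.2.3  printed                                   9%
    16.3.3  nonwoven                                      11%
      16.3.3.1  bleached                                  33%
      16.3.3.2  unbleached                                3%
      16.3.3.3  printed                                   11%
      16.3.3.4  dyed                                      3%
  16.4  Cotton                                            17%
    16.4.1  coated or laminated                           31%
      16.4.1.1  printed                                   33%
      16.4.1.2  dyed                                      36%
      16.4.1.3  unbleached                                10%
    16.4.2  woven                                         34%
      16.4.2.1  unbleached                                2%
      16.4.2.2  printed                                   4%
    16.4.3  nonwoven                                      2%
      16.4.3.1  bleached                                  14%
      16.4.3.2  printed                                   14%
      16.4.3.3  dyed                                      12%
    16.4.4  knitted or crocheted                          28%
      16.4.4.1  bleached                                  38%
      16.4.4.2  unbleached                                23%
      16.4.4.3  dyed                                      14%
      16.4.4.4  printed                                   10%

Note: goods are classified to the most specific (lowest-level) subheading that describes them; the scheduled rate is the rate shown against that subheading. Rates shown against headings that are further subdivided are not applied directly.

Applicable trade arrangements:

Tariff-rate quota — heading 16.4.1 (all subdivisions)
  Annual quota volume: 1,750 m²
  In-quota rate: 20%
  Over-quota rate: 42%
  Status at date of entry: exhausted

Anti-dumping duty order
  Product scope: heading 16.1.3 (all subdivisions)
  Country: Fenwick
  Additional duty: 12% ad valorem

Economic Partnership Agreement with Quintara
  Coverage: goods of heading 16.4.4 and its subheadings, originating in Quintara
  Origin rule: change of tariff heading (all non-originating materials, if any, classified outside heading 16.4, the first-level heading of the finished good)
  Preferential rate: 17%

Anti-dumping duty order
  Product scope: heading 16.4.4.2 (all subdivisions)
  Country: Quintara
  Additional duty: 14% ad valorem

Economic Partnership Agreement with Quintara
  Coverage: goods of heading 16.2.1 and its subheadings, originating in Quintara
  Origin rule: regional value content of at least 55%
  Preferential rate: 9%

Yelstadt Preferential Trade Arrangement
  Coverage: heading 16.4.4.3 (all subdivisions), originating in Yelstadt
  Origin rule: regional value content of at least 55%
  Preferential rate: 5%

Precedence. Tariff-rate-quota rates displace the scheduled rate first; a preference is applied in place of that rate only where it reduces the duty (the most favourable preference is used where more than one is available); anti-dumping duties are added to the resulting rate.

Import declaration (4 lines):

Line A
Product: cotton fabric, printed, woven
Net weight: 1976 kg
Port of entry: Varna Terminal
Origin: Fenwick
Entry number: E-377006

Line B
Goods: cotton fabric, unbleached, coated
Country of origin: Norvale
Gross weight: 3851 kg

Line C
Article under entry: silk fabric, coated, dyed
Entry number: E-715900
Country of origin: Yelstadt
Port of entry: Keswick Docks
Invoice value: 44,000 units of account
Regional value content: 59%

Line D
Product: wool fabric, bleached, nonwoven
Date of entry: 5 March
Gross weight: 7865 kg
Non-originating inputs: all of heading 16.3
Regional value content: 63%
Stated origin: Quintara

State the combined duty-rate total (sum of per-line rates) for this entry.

Line A: cotton → 16.4; woven → 16.4.2; printed → 16.4.2.2. Scheduled 4%. No special measure applies. → 4%.
Line B: cotton → 16.4; coated → 16.4.1; unbleached → 16.4.1.3. Scheduled 10%. quota on 16.4.1 exhausted → over-quota 42%. → 42%.
Line C: silk → 16.1; coated → 16.1.3; dyed → 16.1.3.1. Scheduled 8%. Yelstadt agreement on 16.4.4.3: 16.1.3.1 not covered. → 8%.
Line D: wool → 16.2; nonwoven → 16.2.1; bleached → 16.2.1.1. Scheduled 34%. Quintara agreement on 16.4.4: 16.2.1.1 not covered; Quintara agreement on 16.2.1: RVC ≥ 55% → 9% available; preferential 9%. → 9%.
Sum: 4% + 42% + 8% + 9% = 63%.

63%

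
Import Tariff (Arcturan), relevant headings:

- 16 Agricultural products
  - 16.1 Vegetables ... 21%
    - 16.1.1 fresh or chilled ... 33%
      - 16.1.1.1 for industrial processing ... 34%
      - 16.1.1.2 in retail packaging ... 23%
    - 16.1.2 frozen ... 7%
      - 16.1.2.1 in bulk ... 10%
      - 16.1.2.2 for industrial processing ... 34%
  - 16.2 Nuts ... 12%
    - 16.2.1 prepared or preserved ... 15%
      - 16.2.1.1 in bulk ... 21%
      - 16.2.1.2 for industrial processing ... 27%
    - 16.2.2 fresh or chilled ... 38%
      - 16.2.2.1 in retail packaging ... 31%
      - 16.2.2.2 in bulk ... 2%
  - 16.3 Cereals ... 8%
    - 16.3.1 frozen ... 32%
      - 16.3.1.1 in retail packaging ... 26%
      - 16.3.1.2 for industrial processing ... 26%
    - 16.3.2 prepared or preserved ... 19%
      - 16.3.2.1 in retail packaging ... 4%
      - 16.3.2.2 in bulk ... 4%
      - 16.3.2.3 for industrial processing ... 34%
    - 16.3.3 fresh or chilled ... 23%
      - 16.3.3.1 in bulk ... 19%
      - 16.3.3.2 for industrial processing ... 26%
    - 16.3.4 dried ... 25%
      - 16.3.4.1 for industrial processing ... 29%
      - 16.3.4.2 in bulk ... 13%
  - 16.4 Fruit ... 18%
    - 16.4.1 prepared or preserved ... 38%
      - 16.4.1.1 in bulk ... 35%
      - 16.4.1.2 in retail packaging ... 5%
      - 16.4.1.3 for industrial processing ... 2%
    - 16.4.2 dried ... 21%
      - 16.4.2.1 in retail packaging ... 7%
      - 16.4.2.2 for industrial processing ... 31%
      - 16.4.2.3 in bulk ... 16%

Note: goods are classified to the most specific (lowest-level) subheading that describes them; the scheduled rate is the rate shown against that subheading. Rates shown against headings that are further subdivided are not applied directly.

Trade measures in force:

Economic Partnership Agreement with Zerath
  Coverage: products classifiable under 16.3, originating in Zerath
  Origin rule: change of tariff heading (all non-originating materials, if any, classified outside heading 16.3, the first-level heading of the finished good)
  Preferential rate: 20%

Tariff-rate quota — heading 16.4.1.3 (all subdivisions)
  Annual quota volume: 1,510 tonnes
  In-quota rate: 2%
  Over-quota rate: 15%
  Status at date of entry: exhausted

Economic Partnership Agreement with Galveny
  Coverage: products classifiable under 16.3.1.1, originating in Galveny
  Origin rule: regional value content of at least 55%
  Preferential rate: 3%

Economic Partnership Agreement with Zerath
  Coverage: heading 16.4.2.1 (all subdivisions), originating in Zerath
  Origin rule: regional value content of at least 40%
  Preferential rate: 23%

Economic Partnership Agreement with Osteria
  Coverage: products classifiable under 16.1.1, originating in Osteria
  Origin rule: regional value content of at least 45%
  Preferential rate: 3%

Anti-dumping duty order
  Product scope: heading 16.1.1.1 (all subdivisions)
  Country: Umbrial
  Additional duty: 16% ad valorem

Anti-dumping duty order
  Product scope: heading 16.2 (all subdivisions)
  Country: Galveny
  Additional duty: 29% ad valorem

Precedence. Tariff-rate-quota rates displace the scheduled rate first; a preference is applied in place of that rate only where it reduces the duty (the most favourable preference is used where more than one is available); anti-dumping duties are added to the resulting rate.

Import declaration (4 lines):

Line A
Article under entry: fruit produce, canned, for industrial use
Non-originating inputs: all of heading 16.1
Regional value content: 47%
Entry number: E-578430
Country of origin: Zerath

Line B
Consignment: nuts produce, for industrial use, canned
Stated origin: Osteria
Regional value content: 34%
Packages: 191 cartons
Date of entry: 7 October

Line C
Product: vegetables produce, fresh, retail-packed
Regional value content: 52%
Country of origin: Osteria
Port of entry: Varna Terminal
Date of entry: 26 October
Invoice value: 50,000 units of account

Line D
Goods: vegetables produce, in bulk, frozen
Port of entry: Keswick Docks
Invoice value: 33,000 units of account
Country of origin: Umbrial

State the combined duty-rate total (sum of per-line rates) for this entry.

55%

Line A: fruit → 16.4; canned → 16.4.1; for industrial use → 16.4.1.3. Scheduled 2%. quota on 16.4.1.3 exhausted → over-quota 15%; Zerath agreement on 16.3: 16.4.1.3 not covered; Zerath agreement on 16.4.2.1: 16.4.1.3 not covered. → 15%.
Line B: nuts → 16.2; canned → 16.2.1; for industrial use → 16.2.1.2. Scheduled 27%. Osteria agreement on 16.1.1: 16.2.1.2 not covered. → 27%.
Line C: vegetables → 16.1; fresh → 16.1.1; retail-packed → 16.1.1.2. Scheduled 23%. Osteria agreement on 16.1.1: RVC ≥ 45% → 3% available; preferential 3%. → 3%.
Line D: vegetables → 16.1; frozen → 16.1.2; in bulk → 16.1.2.1. Scheduled 10%. No special measure applies. → 10%.
Sum: 15% + 27% + 3% + 10% = 55%.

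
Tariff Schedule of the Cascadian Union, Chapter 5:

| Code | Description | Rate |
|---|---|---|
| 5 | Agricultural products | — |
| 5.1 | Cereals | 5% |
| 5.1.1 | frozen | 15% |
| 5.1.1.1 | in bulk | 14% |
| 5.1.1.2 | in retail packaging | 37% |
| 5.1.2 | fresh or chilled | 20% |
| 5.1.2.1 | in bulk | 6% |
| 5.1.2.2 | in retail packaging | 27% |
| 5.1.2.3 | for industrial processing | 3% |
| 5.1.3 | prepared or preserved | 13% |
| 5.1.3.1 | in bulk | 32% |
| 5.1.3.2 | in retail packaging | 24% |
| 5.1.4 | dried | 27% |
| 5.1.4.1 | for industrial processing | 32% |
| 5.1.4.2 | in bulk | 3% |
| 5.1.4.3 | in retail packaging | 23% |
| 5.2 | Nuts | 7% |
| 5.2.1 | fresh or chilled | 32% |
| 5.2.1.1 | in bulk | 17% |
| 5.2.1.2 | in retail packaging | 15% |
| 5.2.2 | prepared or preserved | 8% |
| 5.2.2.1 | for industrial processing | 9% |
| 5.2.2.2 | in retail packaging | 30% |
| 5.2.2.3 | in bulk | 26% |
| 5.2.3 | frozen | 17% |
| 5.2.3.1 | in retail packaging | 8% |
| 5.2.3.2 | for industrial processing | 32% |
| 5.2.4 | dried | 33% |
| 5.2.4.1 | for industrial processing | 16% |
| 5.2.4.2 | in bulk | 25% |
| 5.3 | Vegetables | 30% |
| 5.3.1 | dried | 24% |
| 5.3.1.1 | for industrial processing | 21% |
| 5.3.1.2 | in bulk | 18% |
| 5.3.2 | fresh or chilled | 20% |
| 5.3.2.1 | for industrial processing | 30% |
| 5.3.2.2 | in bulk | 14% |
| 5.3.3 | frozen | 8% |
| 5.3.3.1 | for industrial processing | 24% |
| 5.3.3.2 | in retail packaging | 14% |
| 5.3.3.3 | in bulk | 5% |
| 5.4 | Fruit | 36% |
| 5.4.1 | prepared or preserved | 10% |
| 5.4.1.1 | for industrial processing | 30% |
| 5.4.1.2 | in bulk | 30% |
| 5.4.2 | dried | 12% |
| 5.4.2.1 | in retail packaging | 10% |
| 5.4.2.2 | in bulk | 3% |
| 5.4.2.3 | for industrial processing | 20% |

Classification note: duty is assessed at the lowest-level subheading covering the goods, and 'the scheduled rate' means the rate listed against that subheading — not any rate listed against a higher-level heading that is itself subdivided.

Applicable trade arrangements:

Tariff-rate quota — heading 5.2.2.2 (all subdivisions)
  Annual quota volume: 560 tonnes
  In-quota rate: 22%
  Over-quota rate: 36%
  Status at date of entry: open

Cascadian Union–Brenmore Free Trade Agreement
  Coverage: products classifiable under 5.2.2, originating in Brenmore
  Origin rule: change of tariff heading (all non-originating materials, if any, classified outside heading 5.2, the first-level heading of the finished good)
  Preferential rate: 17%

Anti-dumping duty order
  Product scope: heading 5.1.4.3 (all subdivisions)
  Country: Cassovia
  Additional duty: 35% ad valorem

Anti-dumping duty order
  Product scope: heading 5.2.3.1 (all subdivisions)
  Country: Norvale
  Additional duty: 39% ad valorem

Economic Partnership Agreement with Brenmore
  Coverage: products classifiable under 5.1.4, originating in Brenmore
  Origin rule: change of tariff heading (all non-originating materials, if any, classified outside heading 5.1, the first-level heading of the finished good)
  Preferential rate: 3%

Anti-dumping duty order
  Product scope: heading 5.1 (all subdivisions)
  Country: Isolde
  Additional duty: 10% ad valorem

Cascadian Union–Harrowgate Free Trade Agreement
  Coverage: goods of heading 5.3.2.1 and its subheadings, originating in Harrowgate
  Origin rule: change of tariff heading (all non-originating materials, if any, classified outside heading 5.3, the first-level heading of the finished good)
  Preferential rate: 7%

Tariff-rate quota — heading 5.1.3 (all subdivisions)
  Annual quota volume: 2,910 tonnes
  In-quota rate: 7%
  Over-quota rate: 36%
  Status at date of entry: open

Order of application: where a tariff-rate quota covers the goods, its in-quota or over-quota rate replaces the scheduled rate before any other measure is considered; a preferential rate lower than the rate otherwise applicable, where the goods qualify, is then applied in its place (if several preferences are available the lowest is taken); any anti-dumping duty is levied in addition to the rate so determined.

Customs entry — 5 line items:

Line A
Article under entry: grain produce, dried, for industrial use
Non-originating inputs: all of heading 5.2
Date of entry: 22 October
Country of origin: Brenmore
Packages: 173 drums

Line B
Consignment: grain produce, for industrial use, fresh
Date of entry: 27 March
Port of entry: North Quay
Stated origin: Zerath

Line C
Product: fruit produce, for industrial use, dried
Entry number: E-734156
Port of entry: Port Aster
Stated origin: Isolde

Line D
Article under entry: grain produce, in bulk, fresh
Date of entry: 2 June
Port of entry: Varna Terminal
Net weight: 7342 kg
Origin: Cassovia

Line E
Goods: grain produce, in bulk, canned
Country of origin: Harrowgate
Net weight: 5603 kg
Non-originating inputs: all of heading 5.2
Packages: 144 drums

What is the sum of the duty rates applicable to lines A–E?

39%

Line A: grain → 5.1; dried → 5.1.4; for industrial use → 5.1.4.1. Scheduled 32%. Brenmore agreement on 5.2.2: 5.1.4.1 not covered; Brenmore agreement on 5.1.4: CTH met → 3% available; preferential 3%. → 3%.
Line B: grain → 5.1; fresh → 5.1.2; for industrial use → 5.1.2.3. Scheduled 3%. No special measure applies. → 3%.
Line C: fruit → 5.4; dried → 5.4.2; for industrial use → 5.4.2.3. Scheduled 20%. No special measure applies. → 20%.
Line D: grain → 5.1; fresh → 5.1.2; in bulk → 5.1.2.1. Scheduled 6%. No special measure applies. → 6%.
Line E: grain → 5.1; canned → 5.1.3; in bulk → 5.1.3.1. Scheduled 32%. quota on 5.1.3 open → in-quota 7%; Harrowgate agreement on 5.3.2.1: 5.1.3.1 not covered. → 7%.
Sum: 3% + 3% + 20% + 6% + 7% = 39%.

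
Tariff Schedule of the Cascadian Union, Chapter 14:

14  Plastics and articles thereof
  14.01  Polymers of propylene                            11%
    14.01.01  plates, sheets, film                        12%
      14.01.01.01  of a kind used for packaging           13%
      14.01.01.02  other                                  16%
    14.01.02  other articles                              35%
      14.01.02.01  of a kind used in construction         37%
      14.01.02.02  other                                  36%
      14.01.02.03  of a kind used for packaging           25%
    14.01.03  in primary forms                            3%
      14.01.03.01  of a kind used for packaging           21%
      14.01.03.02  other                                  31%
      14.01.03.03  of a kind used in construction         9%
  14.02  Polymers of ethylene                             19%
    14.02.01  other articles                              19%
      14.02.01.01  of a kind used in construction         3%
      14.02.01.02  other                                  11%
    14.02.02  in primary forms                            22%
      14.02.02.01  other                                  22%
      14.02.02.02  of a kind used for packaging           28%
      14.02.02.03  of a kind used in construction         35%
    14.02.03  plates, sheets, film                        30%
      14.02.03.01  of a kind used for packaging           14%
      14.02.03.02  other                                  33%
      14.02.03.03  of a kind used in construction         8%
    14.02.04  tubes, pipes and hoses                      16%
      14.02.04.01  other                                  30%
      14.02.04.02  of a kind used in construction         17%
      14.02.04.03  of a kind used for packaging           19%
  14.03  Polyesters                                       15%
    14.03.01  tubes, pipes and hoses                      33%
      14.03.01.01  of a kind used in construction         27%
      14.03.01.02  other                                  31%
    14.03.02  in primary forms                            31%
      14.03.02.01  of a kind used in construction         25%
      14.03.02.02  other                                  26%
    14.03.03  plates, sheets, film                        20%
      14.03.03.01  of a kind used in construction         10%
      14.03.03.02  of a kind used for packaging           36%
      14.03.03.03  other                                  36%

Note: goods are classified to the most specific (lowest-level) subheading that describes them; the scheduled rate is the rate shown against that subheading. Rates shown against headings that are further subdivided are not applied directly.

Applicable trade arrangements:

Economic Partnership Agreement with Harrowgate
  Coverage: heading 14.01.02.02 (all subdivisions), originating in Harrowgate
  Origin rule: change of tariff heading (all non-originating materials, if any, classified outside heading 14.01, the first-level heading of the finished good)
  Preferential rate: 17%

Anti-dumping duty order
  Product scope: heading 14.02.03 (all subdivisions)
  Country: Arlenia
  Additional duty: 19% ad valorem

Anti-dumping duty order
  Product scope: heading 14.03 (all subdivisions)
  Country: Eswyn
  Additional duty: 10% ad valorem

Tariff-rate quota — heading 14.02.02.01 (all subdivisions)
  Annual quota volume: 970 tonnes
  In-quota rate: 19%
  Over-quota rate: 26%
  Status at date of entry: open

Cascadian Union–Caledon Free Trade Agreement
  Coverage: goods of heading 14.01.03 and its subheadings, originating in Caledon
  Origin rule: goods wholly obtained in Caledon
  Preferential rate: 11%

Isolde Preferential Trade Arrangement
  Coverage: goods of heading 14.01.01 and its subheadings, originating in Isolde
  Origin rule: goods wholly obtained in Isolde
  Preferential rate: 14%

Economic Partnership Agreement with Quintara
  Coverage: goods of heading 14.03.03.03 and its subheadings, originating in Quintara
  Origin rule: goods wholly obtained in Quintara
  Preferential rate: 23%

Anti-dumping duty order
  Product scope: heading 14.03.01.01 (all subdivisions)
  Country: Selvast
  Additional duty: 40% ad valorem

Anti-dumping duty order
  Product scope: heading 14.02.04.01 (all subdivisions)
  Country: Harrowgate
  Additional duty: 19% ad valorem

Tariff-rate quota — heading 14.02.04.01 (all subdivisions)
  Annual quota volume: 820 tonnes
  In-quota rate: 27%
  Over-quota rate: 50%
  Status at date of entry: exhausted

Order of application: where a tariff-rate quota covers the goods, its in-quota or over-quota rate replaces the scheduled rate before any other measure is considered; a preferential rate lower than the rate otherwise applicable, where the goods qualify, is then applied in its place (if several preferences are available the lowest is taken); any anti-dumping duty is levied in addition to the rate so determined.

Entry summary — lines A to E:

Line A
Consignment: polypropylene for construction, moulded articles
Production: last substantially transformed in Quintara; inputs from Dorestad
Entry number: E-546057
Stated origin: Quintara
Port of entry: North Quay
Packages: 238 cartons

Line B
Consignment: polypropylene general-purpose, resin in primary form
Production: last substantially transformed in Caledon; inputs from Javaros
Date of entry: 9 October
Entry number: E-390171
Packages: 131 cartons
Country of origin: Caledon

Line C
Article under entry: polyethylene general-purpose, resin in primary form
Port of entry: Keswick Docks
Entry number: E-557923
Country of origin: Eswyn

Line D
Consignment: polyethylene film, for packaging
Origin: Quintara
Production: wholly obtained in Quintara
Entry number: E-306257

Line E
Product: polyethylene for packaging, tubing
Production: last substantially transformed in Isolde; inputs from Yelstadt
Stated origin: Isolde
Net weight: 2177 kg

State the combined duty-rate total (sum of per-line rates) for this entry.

120%

Line A: polypropylene → 14.01; moulded articles → 14.01.02; for construction → 14.01.02.01. Scheduled 37%. Quintara agreement on 14.03.03.03: 14.01.02.01 not covered. → 37%.
Line B: polypropylene → 14.01; resin in primary form → 14.01.03; general-purpose → 14.01.03.02. Scheduled 31%. Caledon agreement on 14.01.03: not wholly obtained. → 31%.
Line C: polyethylene → 14.02; resin in primary form → 14.02.02; general-purpose → 14.02.02.01. Scheduled 22%. quota on 14.02.02.01 open → in-quota 19%. → 19%.
Line D: polyethylene → 14.02; film → 14.02.03; for packaging → 14.02.03.01. Scheduled 14%. Quintara agreement on 14.03.03.03: 14.02.03.01 not covered. → 14%.
Line E: polyethylene → 14.02; tubing → 14.02.04; for packaging → 14.02.04.03. Scheduled 19%. Isolde agreement on 14.01.01: 14.02.04.03 not covered. → 19%.
Sum: 37% + 31% + 19% + 14% + 19% = 120%.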